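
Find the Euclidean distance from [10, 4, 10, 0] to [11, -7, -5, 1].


d = sqrt(sum of squared differences). (10-11)^2=1, (4--7)^2=121, (10--5)^2=225, (0-1)^2=1. Sum = 348.

sqrt(348)


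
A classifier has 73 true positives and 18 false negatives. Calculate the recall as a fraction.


Recall = TP / (TP + FN) = 73 / 91 = 73/91.

73/91


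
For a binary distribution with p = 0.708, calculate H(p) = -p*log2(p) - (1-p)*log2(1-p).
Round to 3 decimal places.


H = -0.708*log2(0.708) - 0.292*log2(0.292) = 0.871.

0.871


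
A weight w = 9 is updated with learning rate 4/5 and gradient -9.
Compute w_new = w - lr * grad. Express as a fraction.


w_new = 9 - 4/5 * -9 = 9 - -36/5 = 81/5.

81/5


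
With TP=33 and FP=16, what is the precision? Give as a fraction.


Precision = TP / (TP + FP) = 33 / 49 = 33/49.

33/49


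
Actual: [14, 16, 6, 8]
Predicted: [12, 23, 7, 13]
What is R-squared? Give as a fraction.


Mean(y) = 11. SS_res = 79. SS_tot = 68. R^2 = 1 - 79/(68) = -11/68.

-11/68


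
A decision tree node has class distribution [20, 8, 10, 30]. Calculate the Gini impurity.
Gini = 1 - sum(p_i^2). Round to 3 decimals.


Total = 68. Proportions: 20/68, 8/68, 10/68, 30/68. sum(p_i^2) = 0.3166. Gini = 1 - 0.3166 = 0.6834, which rounds to 0.683.

0.683


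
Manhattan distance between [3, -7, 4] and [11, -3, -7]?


d = sum of absolute differences: |3-11|=8 + |-7--3|=4 + |4--7|=11 = 23.

23


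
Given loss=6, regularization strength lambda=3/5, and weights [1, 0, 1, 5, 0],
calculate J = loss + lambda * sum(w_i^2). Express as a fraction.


L2 sq norm = sum(w^2) = 27. J = 6 + 3/5 * 27 = 111/5.

111/5


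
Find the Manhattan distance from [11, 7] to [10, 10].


d = sum of absolute differences: |11-10|=1 + |7-10|=3 = 4.

4


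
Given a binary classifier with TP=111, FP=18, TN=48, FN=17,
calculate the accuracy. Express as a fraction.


Accuracy = (TP + TN) / (TP + TN + FP + FN) = (111 + 48) / 194 = 159/194.

159/194


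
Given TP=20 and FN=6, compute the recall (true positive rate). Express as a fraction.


Recall = TP / (TP + FN) = 20 / 26 = 10/13.

10/13


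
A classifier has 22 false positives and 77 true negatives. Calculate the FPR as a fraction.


FPR = FP / (FP + TN) = 22 / 99 = 2/9.

2/9


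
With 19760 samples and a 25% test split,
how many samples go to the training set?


Test set = 19760 * 25% = 4940. Training set = 19760 - 4940 = 14820.

14820


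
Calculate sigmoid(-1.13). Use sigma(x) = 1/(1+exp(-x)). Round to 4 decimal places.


sigma(-1.13) = 1/(1+e^(1.13)) = 1/(1+3.095657) = 1/4.095657 = 0.2442.

0.2442


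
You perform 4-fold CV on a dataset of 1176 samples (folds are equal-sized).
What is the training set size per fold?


Each validation fold has 1176/4 = 294 samples. Training set = 1176 - 294 = 882.

882


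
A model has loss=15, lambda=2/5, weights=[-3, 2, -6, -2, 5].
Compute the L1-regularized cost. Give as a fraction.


L1 norm = sum(|w|) = 18. J = 15 + 2/5 * 18 = 111/5.

111/5


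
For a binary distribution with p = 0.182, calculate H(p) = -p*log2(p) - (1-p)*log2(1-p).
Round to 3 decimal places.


H = -0.182*log2(0.182) - 0.818*log2(0.818) = 0.684.

0.684


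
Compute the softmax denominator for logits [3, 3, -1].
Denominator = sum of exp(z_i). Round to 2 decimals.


Denom = e^3=20.0855 + e^3=20.0855 + e^-1=0.3679. Sum = 40.5389, which rounds to 40.54.

40.54


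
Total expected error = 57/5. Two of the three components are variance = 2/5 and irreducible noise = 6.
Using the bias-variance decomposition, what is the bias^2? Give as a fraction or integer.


Total error = bias^2 + variance + irreducible noise. So bias^2 = 57/5 - 2/5 - 6 = 5.

5


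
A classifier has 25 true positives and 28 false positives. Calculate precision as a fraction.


Precision = TP / (TP + FP) = 25 / 53 = 25/53.

25/53


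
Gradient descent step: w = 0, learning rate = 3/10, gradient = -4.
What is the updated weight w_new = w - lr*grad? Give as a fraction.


w_new = 0 - 3/10 * -4 = 0 - -6/5 = 6/5.

6/5


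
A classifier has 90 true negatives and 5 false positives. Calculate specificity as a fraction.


Specificity = TN / (TN + FP) = 90 / 95 = 18/19.

18/19


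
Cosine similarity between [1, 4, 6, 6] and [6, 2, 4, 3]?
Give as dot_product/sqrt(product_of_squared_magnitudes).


dot = 56. |a|^2 = 89, |b|^2 = 65. cos = 56/sqrt(5785).

56/sqrt(5785)


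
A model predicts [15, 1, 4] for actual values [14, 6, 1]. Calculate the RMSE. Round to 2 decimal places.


MSE = 11.6667. RMSE = sqrt(11.6667) = 3.42.

3.42


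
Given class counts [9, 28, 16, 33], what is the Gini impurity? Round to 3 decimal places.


Total = 86. Proportions: 9/86, 28/86, 16/86, 33/86. sum(p_i^2) = 0.2988. Gini = 1 - 0.2988 = 0.7012, which rounds to 0.701.

0.701


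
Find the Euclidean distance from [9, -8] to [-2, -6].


d = sqrt(sum of squared differences). (9--2)^2=121, (-8--6)^2=4. Sum = 125.

sqrt(125)


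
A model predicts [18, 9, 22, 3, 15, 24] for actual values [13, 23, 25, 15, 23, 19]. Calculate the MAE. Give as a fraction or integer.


MAE = (1/6) * (|13-18|=5 + |23-9|=14 + |25-22|=3 + |15-3|=12 + |23-15|=8 + |19-24|=5). Sum = 47. MAE = 47/6.

47/6


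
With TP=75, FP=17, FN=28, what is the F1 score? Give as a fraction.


Precision = 75/92 = 75/92. Recall = 75/103 = 75/103. F1 = 2*P*R/(P+R) = 10/13.

10/13


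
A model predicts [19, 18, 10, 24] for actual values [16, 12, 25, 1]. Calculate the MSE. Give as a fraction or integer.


MSE = (1/4) * ((16-19)^2=9 + (12-18)^2=36 + (25-10)^2=225 + (1-24)^2=529). Sum = 799. MSE = 799/4.

799/4


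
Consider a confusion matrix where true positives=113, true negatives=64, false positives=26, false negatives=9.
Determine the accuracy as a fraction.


Accuracy = (TP + TN) / (TP + TN + FP + FN) = (113 + 64) / 212 = 177/212.

177/212


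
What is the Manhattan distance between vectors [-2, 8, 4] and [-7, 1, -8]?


d = sum of absolute differences: |-2--7|=5 + |8-1|=7 + |4--8|=12 = 24.

24


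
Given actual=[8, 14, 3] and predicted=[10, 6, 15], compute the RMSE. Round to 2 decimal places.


MSE = 70.6667. RMSE = sqrt(70.6667) = 8.41.

8.41


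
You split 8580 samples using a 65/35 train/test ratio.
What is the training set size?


Test set = 8580 * 35% = 3003. Training set = 8580 - 3003 = 5577.

5577


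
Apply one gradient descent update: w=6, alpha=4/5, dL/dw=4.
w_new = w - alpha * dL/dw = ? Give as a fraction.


w_new = 6 - 4/5 * 4 = 6 - 16/5 = 14/5.

14/5


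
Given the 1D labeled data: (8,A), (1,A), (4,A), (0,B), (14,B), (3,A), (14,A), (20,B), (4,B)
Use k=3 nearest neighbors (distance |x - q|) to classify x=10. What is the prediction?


Distances: |8-10|=2, |1-10|=9, |4-10|=6, |0-10|=10, |14-10|=4, |3-10|=7, |14-10|=4, |20-10|=10, |4-10|=6. 3 nearest: (8,A), (14,A), (14,B). Counts: {'A': 2, 'B': 1}. Majority class: A.

A


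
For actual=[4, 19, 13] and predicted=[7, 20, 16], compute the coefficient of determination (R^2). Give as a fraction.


Mean(y) = 12. SS_res = 19. SS_tot = 114. R^2 = 1 - 19/(114) = 5/6.

5/6


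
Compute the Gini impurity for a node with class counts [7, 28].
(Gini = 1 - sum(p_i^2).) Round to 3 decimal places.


Total = 35. Proportions: 7/35, 28/35. sum(p_i^2) = 0.6800. Gini = 1 - 0.6800 = 0.3200, which rounds to 0.320.

0.320


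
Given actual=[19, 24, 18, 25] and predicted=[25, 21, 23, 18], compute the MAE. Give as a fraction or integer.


MAE = (1/4) * (|19-25|=6 + |24-21|=3 + |18-23|=5 + |25-18|=7). Sum = 21. MAE = 21/4.

21/4


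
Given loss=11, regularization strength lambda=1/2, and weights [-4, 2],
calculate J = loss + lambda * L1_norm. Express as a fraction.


L1 norm = sum(|w|) = 6. J = 11 + 1/2 * 6 = 14.

14


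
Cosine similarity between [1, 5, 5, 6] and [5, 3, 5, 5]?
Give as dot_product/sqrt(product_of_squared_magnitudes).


dot = 75. |a|^2 = 87, |b|^2 = 84. cos = 75/sqrt(7308).

75/sqrt(7308)


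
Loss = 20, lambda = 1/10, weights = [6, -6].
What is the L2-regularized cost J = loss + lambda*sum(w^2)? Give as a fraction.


L2 sq norm = sum(w^2) = 72. J = 20 + 1/10 * 72 = 136/5.

136/5


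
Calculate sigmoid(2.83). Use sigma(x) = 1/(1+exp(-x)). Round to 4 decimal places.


sigma(2.83) = 1/(1+e^(-2.83)) = 1/(1+0.059013) = 1/1.059013 = 0.9443.

0.9443


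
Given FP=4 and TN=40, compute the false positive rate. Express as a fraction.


FPR = FP / (FP + TN) = 4 / 44 = 1/11.

1/11


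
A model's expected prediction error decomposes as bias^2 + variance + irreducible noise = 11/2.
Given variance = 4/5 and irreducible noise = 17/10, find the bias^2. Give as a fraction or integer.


Total error = bias^2 + variance + irreducible noise. So bias^2 = 11/2 - 4/5 - 17/10 = 3.

3


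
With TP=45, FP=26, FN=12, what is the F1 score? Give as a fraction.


Precision = 45/71 = 45/71. Recall = 45/57 = 15/19. F1 = 2*P*R/(P+R) = 45/64.

45/64


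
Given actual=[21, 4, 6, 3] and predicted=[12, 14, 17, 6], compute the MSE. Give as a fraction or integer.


MSE = (1/4) * ((21-12)^2=81 + (4-14)^2=100 + (6-17)^2=121 + (3-6)^2=9). Sum = 311. MSE = 311/4.

311/4


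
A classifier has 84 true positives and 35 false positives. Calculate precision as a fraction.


Precision = TP / (TP + FP) = 84 / 119 = 12/17.

12/17


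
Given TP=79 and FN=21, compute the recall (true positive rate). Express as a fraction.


Recall = TP / (TP + FN) = 79 / 100 = 79/100.

79/100


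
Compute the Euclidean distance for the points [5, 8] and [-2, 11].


d = sqrt(sum of squared differences). (5--2)^2=49, (8-11)^2=9. Sum = 58.

sqrt(58)


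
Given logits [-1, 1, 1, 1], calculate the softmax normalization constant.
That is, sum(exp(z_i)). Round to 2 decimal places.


Denom = e^-1=0.3679 + e^1=2.7183 + e^1=2.7183 + e^1=2.7183. Sum = 8.5228, which rounds to 8.52.

8.52


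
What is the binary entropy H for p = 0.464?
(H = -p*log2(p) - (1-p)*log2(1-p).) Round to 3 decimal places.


H = -0.464*log2(0.464) - 0.536*log2(0.536) = 0.996.

0.996


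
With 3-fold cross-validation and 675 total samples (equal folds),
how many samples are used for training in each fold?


Each validation fold has 675/3 = 225 samples. Training set = 675 - 225 = 450.

450


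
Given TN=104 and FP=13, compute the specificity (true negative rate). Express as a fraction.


Specificity = TN / (TN + FP) = 104 / 117 = 8/9.

8/9


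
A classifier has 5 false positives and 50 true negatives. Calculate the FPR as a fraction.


FPR = FP / (FP + TN) = 5 / 55 = 1/11.

1/11


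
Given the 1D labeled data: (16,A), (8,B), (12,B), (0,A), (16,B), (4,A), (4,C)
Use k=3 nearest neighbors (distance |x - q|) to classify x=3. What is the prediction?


Distances: |16-3|=13, |8-3|=5, |12-3|=9, |0-3|=3, |16-3|=13, |4-3|=1, |4-3|=1. 3 nearest: (4,A), (4,C), (0,A). Counts: {'A': 2, 'C': 1}. Majority class: A.

A


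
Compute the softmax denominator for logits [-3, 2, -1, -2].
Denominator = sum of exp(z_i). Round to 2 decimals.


Denom = e^-3=0.0498 + e^2=7.3891 + e^-1=0.3679 + e^-2=0.1353. Sum = 7.9421, which rounds to 7.94.

7.94


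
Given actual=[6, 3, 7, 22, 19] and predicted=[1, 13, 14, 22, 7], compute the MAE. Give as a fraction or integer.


MAE = (1/5) * (|6-1|=5 + |3-13|=10 + |7-14|=7 + |22-22|=0 + |19-7|=12). Sum = 34. MAE = 34/5.

34/5


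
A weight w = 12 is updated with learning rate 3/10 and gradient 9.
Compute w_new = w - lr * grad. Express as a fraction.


w_new = 12 - 3/10 * 9 = 12 - 27/10 = 93/10.

93/10


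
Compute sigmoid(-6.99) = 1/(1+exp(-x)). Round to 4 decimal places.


sigma(-6.99) = 1/(1+e^(6.99)) = 1/(1+1085.721476) = 1/1086.721476 = 0.0009.

0.0009


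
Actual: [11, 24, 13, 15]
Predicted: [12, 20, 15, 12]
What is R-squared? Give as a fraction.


Mean(y) = 63/4. SS_res = 30. SS_tot = 395/4. R^2 = 1 - 30/(395/4) = 55/79.

55/79


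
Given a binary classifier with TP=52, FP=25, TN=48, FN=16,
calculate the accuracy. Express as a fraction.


Accuracy = (TP + TN) / (TP + TN + FP + FN) = (52 + 48) / 141 = 100/141.

100/141


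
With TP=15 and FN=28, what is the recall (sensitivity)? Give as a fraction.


Recall = TP / (TP + FN) = 15 / 43 = 15/43.

15/43


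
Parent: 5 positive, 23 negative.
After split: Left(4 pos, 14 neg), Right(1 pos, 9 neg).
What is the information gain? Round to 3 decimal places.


H(parent) = 0.6769. H(left) = 0.7642, H(right) = 0.4690. Weighted = (18/28)*0.7642 + (10/28)*0.4690 = 0.6588. IG = 0.6769 - 0.6588 = 0.0181, which rounds to 0.018.

0.018


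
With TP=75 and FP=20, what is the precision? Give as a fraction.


Precision = TP / (TP + FP) = 75 / 95 = 15/19.

15/19


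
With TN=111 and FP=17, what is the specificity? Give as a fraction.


Specificity = TN / (TN + FP) = 111 / 128 = 111/128.

111/128


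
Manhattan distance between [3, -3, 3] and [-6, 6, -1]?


d = sum of absolute differences: |3--6|=9 + |-3-6|=9 + |3--1|=4 = 22.

22


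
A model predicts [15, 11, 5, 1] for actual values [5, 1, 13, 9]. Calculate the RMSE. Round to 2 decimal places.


MSE = 82.0000. RMSE = sqrt(82.0000) = 9.06.

9.06


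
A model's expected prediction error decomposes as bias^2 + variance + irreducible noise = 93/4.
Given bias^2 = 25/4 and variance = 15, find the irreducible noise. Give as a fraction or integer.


Total error = bias^2 + variance + irreducible noise. So irreducible noise = 93/4 - 25/4 - 15 = 2.

2


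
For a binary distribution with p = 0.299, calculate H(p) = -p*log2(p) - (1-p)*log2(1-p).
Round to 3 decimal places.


H = -0.299*log2(0.299) - 0.701*log2(0.701) = 0.880.

0.880


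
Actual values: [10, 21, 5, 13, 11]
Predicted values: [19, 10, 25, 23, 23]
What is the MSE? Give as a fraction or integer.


MSE = (1/5) * ((10-19)^2=81 + (21-10)^2=121 + (5-25)^2=400 + (13-23)^2=100 + (11-23)^2=144). Sum = 846. MSE = 846/5.

846/5


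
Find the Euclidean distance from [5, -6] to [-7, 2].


d = sqrt(sum of squared differences). (5--7)^2=144, (-6-2)^2=64. Sum = 208.

sqrt(208)


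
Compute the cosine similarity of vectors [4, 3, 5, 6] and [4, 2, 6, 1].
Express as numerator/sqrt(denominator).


dot = 58. |a|^2 = 86, |b|^2 = 57. cos = 58/sqrt(4902).

58/sqrt(4902)


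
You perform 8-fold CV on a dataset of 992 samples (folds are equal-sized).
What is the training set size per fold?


Each validation fold has 992/8 = 124 samples. Training set = 992 - 124 = 868.

868


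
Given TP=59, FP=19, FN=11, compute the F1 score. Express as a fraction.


Precision = 59/78 = 59/78. Recall = 59/70 = 59/70. F1 = 2*P*R/(P+R) = 59/74.

59/74


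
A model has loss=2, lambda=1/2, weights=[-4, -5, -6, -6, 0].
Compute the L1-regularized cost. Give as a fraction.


L1 norm = sum(|w|) = 21. J = 2 + 1/2 * 21 = 25/2.

25/2


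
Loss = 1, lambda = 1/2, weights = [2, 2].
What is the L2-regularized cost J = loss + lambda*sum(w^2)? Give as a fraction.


L2 sq norm = sum(w^2) = 8. J = 1 + 1/2 * 8 = 5.

5


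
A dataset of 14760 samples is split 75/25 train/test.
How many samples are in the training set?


Test set = 14760 * 25% = 3690. Training set = 14760 - 3690 = 11070.

11070


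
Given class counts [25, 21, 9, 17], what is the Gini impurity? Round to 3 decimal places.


Total = 72. Proportions: 25/72, 21/72, 9/72, 17/72. sum(p_i^2) = 0.2770. Gini = 1 - 0.2770 = 0.7230, which rounds to 0.723.

0.723


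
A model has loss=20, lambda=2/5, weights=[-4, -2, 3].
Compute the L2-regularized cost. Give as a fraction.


L2 sq norm = sum(w^2) = 29. J = 20 + 2/5 * 29 = 158/5.

158/5


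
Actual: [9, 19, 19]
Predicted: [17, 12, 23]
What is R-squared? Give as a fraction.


Mean(y) = 47/3. SS_res = 129. SS_tot = 200/3. R^2 = 1 - 129/(200/3) = -187/200.

-187/200


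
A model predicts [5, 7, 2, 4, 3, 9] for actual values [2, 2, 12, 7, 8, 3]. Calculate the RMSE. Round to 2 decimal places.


MSE = 34.0000. RMSE = sqrt(34.0000) = 5.83.

5.83


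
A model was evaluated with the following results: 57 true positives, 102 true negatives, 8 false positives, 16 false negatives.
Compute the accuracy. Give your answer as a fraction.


Accuracy = (TP + TN) / (TP + TN + FP + FN) = (57 + 102) / 183 = 53/61.

53/61


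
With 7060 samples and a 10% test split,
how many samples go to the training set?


Test set = 7060 * 10% = 706. Training set = 7060 - 706 = 6354.

6354


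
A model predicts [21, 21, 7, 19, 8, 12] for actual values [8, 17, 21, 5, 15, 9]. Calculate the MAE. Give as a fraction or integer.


MAE = (1/6) * (|8-21|=13 + |17-21|=4 + |21-7|=14 + |5-19|=14 + |15-8|=7 + |9-12|=3). Sum = 55. MAE = 55/6.

55/6


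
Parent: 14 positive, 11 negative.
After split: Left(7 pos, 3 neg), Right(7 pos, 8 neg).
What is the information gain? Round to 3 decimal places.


H(parent) = 0.9896. H(left) = 0.8813, H(right) = 0.9968. Weighted = (10/25)*0.8813 + (15/25)*0.9968 = 0.9506. IG = 0.9896 - 0.9506 = 0.0390, which rounds to 0.039.

0.039


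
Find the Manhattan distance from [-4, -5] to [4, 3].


d = sum of absolute differences: |-4-4|=8 + |-5-3|=8 = 16.

16


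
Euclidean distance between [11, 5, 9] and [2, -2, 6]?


d = sqrt(sum of squared differences). (11-2)^2=81, (5--2)^2=49, (9-6)^2=9. Sum = 139.

sqrt(139)


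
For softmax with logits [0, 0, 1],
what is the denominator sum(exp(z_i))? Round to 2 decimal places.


Denom = e^0=1.0000 + e^0=1.0000 + e^1=2.7183. Sum = 4.7183, which rounds to 4.72.

4.72


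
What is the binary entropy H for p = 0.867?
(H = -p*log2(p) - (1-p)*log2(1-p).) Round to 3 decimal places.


H = -0.867*log2(0.867) - 0.133*log2(0.133) = 0.566.

0.566


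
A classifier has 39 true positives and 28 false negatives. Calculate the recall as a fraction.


Recall = TP / (TP + FN) = 39 / 67 = 39/67.

39/67


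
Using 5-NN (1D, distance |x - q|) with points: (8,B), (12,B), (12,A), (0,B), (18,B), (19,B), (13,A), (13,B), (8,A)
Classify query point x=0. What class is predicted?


Distances: |8-0|=8, |12-0|=12, |12-0|=12, |0-0|=0, |18-0|=18, |19-0|=19, |13-0|=13, |13-0|=13, |8-0|=8. 5 nearest: (0,B), (8,A), (8,B), (12,A), (12,B). Counts: {'B': 3, 'A': 2}. Majority class: B.

B


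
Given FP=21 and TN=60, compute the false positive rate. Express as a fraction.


FPR = FP / (FP + TN) = 21 / 81 = 7/27.

7/27


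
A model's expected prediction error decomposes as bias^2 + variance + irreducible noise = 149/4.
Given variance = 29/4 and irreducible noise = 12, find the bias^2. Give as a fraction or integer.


Total error = bias^2 + variance + irreducible noise. So bias^2 = 149/4 - 29/4 - 12 = 18.

18


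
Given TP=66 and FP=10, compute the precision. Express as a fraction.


Precision = TP / (TP + FP) = 66 / 76 = 33/38.

33/38


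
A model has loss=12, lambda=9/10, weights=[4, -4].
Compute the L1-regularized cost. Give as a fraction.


L1 norm = sum(|w|) = 8. J = 12 + 9/10 * 8 = 96/5.

96/5


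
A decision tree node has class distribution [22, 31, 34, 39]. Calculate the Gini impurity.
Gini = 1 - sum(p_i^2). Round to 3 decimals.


Total = 126. Proportions: 22/126, 31/126, 34/126, 39/126. sum(p_i^2) = 0.2596. Gini = 1 - 0.2596 = 0.7404, which rounds to 0.740.

0.740


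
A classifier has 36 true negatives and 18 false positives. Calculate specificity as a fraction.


Specificity = TN / (TN + FP) = 36 / 54 = 2/3.

2/3


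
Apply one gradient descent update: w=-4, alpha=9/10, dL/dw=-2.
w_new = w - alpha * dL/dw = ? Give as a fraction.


w_new = -4 - 9/10 * -2 = -4 - -9/5 = -11/5.

-11/5


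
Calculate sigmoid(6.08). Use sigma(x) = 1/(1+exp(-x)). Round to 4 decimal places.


sigma(6.08) = 1/(1+e^(-6.08)) = 1/(1+0.002288) = 1/1.002288 = 0.9977.

0.9977


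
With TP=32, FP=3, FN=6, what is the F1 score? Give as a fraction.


Precision = 32/35 = 32/35. Recall = 32/38 = 16/19. F1 = 2*P*R/(P+R) = 64/73.

64/73


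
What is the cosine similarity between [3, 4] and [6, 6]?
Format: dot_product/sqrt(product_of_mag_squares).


dot = 42. |a|^2 = 25, |b|^2 = 72. cos = 42/sqrt(1800).

42/sqrt(1800)


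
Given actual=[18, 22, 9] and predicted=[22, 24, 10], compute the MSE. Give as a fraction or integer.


MSE = (1/3) * ((18-22)^2=16 + (22-24)^2=4 + (9-10)^2=1). Sum = 21. MSE = 7.

7


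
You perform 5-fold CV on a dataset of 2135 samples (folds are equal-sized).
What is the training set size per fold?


Each validation fold has 2135/5 = 427 samples. Training set = 2135 - 427 = 1708.

1708


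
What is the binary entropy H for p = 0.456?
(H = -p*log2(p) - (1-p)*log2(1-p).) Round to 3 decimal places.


H = -0.456*log2(0.456) - 0.544*log2(0.544) = 0.994.

0.994


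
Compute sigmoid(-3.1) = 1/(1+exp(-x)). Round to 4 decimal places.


sigma(-3.1) = 1/(1+e^(3.1)) = 1/(1+22.197951) = 1/23.197951 = 0.0431.

0.0431


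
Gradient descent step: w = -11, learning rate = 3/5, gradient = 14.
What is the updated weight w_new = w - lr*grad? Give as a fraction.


w_new = -11 - 3/5 * 14 = -11 - 42/5 = -97/5.

-97/5


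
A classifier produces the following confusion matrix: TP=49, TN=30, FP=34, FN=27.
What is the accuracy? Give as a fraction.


Accuracy = (TP + TN) / (TP + TN + FP + FN) = (49 + 30) / 140 = 79/140.

79/140


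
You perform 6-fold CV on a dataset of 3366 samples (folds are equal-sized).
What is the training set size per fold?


Each validation fold has 3366/6 = 561 samples. Training set = 3366 - 561 = 2805.

2805


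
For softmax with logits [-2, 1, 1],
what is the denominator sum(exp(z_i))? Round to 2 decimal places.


Denom = e^-2=0.1353 + e^1=2.7183 + e^1=2.7183. Sum = 5.5719, which rounds to 5.57.

5.57


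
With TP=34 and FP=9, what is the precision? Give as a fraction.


Precision = TP / (TP + FP) = 34 / 43 = 34/43.

34/43


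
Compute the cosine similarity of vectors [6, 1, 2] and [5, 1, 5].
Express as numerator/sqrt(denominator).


dot = 41. |a|^2 = 41, |b|^2 = 51. cos = 41/sqrt(2091).

41/sqrt(2091)


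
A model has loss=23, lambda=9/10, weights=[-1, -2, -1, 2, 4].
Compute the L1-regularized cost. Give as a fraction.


L1 norm = sum(|w|) = 10. J = 23 + 9/10 * 10 = 32.

32


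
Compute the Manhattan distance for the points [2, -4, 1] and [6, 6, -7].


d = sum of absolute differences: |2-6|=4 + |-4-6|=10 + |1--7|=8 = 22.

22


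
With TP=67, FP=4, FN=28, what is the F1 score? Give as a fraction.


Precision = 67/71 = 67/71. Recall = 67/95 = 67/95. F1 = 2*P*R/(P+R) = 67/83.

67/83


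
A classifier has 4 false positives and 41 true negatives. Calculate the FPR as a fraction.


FPR = FP / (FP + TN) = 4 / 45 = 4/45.

4/45


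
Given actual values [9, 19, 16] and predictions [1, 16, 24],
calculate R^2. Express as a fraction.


Mean(y) = 44/3. SS_res = 137. SS_tot = 158/3. R^2 = 1 - 137/(158/3) = -253/158.

-253/158


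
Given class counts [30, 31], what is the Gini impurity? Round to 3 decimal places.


Total = 61. Proportions: 30/61, 31/61. sum(p_i^2) = 0.5001. Gini = 1 - 0.5001 = 0.4999, which rounds to 0.500.

0.500


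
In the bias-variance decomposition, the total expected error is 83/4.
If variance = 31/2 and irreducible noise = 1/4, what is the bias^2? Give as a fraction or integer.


Total error = bias^2 + variance + irreducible noise. So bias^2 = 83/4 - 31/2 - 1/4 = 5.

5


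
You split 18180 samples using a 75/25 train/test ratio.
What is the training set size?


Test set = 18180 * 25% = 4545. Training set = 18180 - 4545 = 13635.

13635


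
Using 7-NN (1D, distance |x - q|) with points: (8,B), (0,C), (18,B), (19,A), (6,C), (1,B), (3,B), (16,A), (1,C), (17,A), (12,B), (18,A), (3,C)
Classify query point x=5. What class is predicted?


Distances: |8-5|=3, |0-5|=5, |18-5|=13, |19-5|=14, |6-5|=1, |1-5|=4, |3-5|=2, |16-5|=11, |1-5|=4, |17-5|=12, |12-5|=7, |18-5|=13, |3-5|=2. 7 nearest: (6,C), (3,B), (3,C), (8,B), (1,B), (1,C), (0,C). Counts: {'C': 4, 'B': 3}. Majority class: C.

C


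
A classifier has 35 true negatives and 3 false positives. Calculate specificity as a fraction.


Specificity = TN / (TN + FP) = 35 / 38 = 35/38.

35/38


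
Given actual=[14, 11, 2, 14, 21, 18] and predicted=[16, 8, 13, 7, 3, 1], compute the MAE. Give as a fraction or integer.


MAE = (1/6) * (|14-16|=2 + |11-8|=3 + |2-13|=11 + |14-7|=7 + |21-3|=18 + |18-1|=17). Sum = 58. MAE = 29/3.

29/3


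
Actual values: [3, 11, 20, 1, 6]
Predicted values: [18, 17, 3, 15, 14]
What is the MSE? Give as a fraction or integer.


MSE = (1/5) * ((3-18)^2=225 + (11-17)^2=36 + (20-3)^2=289 + (1-15)^2=196 + (6-14)^2=64). Sum = 810. MSE = 162.

162


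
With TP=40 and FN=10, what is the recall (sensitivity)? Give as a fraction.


Recall = TP / (TP + FN) = 40 / 50 = 4/5.

4/5


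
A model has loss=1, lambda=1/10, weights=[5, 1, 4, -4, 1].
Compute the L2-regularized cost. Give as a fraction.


L2 sq norm = sum(w^2) = 59. J = 1 + 1/10 * 59 = 69/10.

69/10


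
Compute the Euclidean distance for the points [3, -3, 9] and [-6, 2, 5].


d = sqrt(sum of squared differences). (3--6)^2=81, (-3-2)^2=25, (9-5)^2=16. Sum = 122.

sqrt(122)


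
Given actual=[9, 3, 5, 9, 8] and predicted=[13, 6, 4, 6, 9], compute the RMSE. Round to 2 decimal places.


MSE = 7.2000. RMSE = sqrt(7.2000) = 2.68.

2.68


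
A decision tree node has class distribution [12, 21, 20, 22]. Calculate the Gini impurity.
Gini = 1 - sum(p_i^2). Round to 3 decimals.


Total = 75. Proportions: 12/75, 21/75, 20/75, 22/75. sum(p_i^2) = 0.2612. Gini = 1 - 0.2612 = 0.7388, which rounds to 0.739.

0.739


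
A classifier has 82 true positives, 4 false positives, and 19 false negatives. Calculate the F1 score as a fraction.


Precision = 82/86 = 41/43. Recall = 82/101 = 82/101. F1 = 2*P*R/(P+R) = 164/187.

164/187


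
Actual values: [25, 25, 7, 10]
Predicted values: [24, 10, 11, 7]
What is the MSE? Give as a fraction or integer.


MSE = (1/4) * ((25-24)^2=1 + (25-10)^2=225 + (7-11)^2=16 + (10-7)^2=9). Sum = 251. MSE = 251/4.

251/4


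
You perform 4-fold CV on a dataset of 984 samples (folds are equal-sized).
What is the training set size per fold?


Each validation fold has 984/4 = 246 samples. Training set = 984 - 246 = 738.

738


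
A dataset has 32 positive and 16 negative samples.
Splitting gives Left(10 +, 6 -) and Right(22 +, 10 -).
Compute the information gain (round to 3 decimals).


H(parent) = 0.9183. H(left) = 0.9544, H(right) = 0.8960. Weighted = (16/48)*0.9544 + (32/48)*0.8960 = 0.9155. IG = 0.9183 - 0.9155 = 0.0028, which rounds to 0.003.

0.003


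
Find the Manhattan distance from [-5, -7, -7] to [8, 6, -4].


d = sum of absolute differences: |-5-8|=13 + |-7-6|=13 + |-7--4|=3 = 29.

29


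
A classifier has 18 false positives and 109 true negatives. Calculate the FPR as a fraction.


FPR = FP / (FP + TN) = 18 / 127 = 18/127.

18/127


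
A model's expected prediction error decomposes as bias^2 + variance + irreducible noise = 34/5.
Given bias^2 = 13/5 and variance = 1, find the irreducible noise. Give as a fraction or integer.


Total error = bias^2 + variance + irreducible noise. So irreducible noise = 34/5 - 13/5 - 1 = 16/5.

16/5


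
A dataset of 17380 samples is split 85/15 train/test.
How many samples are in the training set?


Test set = 17380 * 15% = 2607. Training set = 17380 - 2607 = 14773.

14773


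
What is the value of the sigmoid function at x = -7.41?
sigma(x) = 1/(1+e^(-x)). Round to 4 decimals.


sigma(-7.41) = 1/(1+e^(7.41)) = 1/(1+1652.426347) = 1/1653.426347 = 0.0006.

0.0006


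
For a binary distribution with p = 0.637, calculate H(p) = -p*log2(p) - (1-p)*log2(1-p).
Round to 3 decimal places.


H = -0.637*log2(0.637) - 0.363*log2(0.363) = 0.945.

0.945


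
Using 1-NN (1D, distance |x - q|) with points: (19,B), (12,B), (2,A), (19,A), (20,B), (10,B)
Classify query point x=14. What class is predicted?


Distances: |19-14|=5, |12-14|=2, |2-14|=12, |19-14|=5, |20-14|=6, |10-14|=4. 1 nearest: (12,B). Counts: {'B': 1}. Majority class: B.

B


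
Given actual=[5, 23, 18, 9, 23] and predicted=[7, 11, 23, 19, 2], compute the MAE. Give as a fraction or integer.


MAE = (1/5) * (|5-7|=2 + |23-11|=12 + |18-23|=5 + |9-19|=10 + |23-2|=21). Sum = 50. MAE = 10.

10


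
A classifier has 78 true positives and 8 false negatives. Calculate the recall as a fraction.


Recall = TP / (TP + FN) = 78 / 86 = 39/43.

39/43


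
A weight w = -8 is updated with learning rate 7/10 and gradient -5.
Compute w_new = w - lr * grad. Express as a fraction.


w_new = -8 - 7/10 * -5 = -8 - -7/2 = -9/2.

-9/2


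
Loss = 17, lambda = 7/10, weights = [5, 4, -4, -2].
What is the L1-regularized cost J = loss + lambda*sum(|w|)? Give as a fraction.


L1 norm = sum(|w|) = 15. J = 17 + 7/10 * 15 = 55/2.

55/2


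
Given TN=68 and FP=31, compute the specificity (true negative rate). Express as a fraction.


Specificity = TN / (TN + FP) = 68 / 99 = 68/99.

68/99


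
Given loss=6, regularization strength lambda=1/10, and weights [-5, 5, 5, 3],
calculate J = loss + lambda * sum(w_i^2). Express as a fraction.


L2 sq norm = sum(w^2) = 84. J = 6 + 1/10 * 84 = 72/5.

72/5


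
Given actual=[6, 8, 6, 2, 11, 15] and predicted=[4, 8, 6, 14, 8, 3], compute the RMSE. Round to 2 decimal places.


MSE = 50.1667. RMSE = sqrt(50.1667) = 7.08.

7.08


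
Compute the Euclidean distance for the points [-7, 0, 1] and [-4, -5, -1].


d = sqrt(sum of squared differences). (-7--4)^2=9, (0--5)^2=25, (1--1)^2=4. Sum = 38.

sqrt(38)


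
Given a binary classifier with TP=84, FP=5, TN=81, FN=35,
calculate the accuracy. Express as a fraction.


Accuracy = (TP + TN) / (TP + TN + FP + FN) = (84 + 81) / 205 = 33/41.

33/41


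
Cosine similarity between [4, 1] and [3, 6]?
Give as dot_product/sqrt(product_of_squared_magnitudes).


dot = 18. |a|^2 = 17, |b|^2 = 45. cos = 18/sqrt(765).

18/sqrt(765)


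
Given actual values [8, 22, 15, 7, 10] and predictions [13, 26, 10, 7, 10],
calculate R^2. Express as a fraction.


Mean(y) = 62/5. SS_res = 66. SS_tot = 766/5. R^2 = 1 - 66/(766/5) = 218/383.

218/383


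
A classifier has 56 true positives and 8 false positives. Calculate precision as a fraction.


Precision = TP / (TP + FP) = 56 / 64 = 7/8.

7/8


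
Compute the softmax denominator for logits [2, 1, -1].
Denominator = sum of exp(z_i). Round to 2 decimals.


Denom = e^2=7.3891 + e^1=2.7183 + e^-1=0.3679. Sum = 10.4753, which rounds to 10.48.

10.48


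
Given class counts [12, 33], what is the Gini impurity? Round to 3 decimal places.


Total = 45. Proportions: 12/45, 33/45. sum(p_i^2) = 0.6089. Gini = 1 - 0.6089 = 0.3911, which rounds to 0.391.

0.391


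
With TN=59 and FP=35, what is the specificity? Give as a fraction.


Specificity = TN / (TN + FP) = 59 / 94 = 59/94.

59/94


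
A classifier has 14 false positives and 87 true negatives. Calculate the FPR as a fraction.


FPR = FP / (FP + TN) = 14 / 101 = 14/101.

14/101


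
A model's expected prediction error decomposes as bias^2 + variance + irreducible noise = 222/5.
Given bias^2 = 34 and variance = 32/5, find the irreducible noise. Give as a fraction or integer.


Total error = bias^2 + variance + irreducible noise. So irreducible noise = 222/5 - 34 - 32/5 = 4.

4


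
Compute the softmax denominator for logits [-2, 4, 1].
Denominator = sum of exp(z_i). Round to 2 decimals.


Denom = e^-2=0.1353 + e^4=54.5982 + e^1=2.7183. Sum = 57.4518, which rounds to 57.45.

57.45


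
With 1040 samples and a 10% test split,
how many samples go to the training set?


Test set = 1040 * 10% = 104. Training set = 1040 - 104 = 936.

936


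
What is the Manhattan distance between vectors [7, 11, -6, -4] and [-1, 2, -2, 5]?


d = sum of absolute differences: |7--1|=8 + |11-2|=9 + |-6--2|=4 + |-4-5|=9 = 30.

30


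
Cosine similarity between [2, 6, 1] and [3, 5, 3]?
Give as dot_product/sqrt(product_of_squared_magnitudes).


dot = 39. |a|^2 = 41, |b|^2 = 43. cos = 39/sqrt(1763).

39/sqrt(1763)


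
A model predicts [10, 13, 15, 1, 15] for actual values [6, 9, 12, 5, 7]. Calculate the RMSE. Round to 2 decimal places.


MSE = 24.2000. RMSE = sqrt(24.2000) = 4.92.

4.92


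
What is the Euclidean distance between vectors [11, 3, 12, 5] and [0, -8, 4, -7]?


d = sqrt(sum of squared differences). (11-0)^2=121, (3--8)^2=121, (12-4)^2=64, (5--7)^2=144. Sum = 450.

sqrt(450)


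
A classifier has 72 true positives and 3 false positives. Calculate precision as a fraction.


Precision = TP / (TP + FP) = 72 / 75 = 24/25.

24/25


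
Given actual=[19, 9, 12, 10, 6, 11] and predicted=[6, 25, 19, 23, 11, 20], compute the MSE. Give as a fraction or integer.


MSE = (1/6) * ((19-6)^2=169 + (9-25)^2=256 + (12-19)^2=49 + (10-23)^2=169 + (6-11)^2=25 + (11-20)^2=81). Sum = 749. MSE = 749/6.

749/6


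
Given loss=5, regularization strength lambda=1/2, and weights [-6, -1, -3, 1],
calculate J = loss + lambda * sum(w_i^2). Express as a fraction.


L2 sq norm = sum(w^2) = 47. J = 5 + 1/2 * 47 = 57/2.

57/2


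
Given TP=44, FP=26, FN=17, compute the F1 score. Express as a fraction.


Precision = 44/70 = 22/35. Recall = 44/61 = 44/61. F1 = 2*P*R/(P+R) = 88/131.

88/131


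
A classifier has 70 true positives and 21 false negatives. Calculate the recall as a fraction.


Recall = TP / (TP + FN) = 70 / 91 = 10/13.

10/13


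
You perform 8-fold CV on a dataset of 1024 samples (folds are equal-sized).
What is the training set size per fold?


Each validation fold has 1024/8 = 128 samples. Training set = 1024 - 128 = 896.

896


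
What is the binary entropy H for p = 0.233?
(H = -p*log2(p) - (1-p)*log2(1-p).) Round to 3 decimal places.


H = -0.233*log2(0.233) - 0.767*log2(0.767) = 0.783.

0.783


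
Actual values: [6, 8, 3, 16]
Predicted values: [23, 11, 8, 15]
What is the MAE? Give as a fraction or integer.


MAE = (1/4) * (|6-23|=17 + |8-11|=3 + |3-8|=5 + |16-15|=1). Sum = 26. MAE = 13/2.

13/2


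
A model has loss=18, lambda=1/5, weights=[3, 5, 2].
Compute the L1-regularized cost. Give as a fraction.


L1 norm = sum(|w|) = 10. J = 18 + 1/5 * 10 = 20.

20


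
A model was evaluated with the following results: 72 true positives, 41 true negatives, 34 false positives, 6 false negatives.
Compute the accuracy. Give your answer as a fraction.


Accuracy = (TP + TN) / (TP + TN + FP + FN) = (72 + 41) / 153 = 113/153.

113/153


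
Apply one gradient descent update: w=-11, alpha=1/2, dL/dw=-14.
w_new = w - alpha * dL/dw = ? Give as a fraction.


w_new = -11 - 1/2 * -14 = -11 - -7 = -4.

-4


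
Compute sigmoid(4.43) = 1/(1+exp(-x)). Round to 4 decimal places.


sigma(4.43) = 1/(1+e^(-4.43)) = 1/(1+0.011914) = 1/1.011914 = 0.9882.

0.9882


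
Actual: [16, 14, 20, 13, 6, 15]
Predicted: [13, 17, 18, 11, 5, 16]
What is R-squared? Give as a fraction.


Mean(y) = 14. SS_res = 28. SS_tot = 106. R^2 = 1 - 28/(106) = 39/53.

39/53


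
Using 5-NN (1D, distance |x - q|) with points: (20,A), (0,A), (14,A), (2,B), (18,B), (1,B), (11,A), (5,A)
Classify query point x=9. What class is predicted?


Distances: |20-9|=11, |0-9|=9, |14-9|=5, |2-9|=7, |18-9|=9, |1-9|=8, |11-9|=2, |5-9|=4. 5 nearest: (11,A), (5,A), (14,A), (2,B), (1,B). Counts: {'A': 3, 'B': 2}. Majority class: A.

A


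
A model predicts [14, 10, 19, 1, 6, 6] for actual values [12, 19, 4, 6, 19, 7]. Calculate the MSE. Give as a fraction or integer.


MSE = (1/6) * ((12-14)^2=4 + (19-10)^2=81 + (4-19)^2=225 + (6-1)^2=25 + (19-6)^2=169 + (7-6)^2=1). Sum = 505. MSE = 505/6.

505/6


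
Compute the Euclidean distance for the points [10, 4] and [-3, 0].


d = sqrt(sum of squared differences). (10--3)^2=169, (4-0)^2=16. Sum = 185.

sqrt(185)


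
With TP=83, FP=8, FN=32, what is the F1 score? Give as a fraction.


Precision = 83/91 = 83/91. Recall = 83/115 = 83/115. F1 = 2*P*R/(P+R) = 83/103.

83/103


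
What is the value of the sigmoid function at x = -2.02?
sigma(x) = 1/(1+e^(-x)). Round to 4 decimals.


sigma(-2.02) = 1/(1+e^(2.02)) = 1/(1+7.538325) = 1/8.538325 = 0.1171.

0.1171


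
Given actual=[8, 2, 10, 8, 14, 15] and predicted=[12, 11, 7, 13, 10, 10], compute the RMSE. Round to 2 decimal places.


MSE = 28.6667. RMSE = sqrt(28.6667) = 5.35.

5.35


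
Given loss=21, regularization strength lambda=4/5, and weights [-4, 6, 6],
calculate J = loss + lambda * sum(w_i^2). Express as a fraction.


L2 sq norm = sum(w^2) = 88. J = 21 + 4/5 * 88 = 457/5.

457/5


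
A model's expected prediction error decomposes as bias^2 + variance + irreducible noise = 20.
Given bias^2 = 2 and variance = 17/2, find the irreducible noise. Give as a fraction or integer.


Total error = bias^2 + variance + irreducible noise. So irreducible noise = 20 - 2 - 17/2 = 19/2.

19/2


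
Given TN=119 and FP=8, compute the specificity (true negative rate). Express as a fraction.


Specificity = TN / (TN + FP) = 119 / 127 = 119/127.

119/127


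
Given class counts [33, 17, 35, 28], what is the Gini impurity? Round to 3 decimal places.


Total = 113. Proportions: 33/113, 17/113, 35/113, 28/113. sum(p_i^2) = 0.2653. Gini = 1 - 0.2653 = 0.7347, which rounds to 0.735.

0.735


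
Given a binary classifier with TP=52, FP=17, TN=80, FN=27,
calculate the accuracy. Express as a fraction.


Accuracy = (TP + TN) / (TP + TN + FP + FN) = (52 + 80) / 176 = 3/4.

3/4


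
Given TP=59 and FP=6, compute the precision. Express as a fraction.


Precision = TP / (TP + FP) = 59 / 65 = 59/65.

59/65


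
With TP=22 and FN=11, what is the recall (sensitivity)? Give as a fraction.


Recall = TP / (TP + FN) = 22 / 33 = 2/3.

2/3


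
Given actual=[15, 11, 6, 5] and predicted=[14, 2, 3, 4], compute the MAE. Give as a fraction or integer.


MAE = (1/4) * (|15-14|=1 + |11-2|=9 + |6-3|=3 + |5-4|=1). Sum = 14. MAE = 7/2.

7/2


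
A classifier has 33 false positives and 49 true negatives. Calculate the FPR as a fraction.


FPR = FP / (FP + TN) = 33 / 82 = 33/82.

33/82


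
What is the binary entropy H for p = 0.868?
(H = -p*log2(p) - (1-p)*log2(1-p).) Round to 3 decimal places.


H = -0.868*log2(0.868) - 0.132*log2(0.132) = 0.563.

0.563


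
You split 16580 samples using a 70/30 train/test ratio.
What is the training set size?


Test set = 16580 * 30% = 4974. Training set = 16580 - 4974 = 11606.

11606


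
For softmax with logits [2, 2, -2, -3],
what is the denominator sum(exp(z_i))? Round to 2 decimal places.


Denom = e^2=7.3891 + e^2=7.3891 + e^-2=0.1353 + e^-3=0.0498. Sum = 14.9633, which rounds to 14.96.

14.96


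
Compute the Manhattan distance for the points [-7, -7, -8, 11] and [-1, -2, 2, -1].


d = sum of absolute differences: |-7--1|=6 + |-7--2|=5 + |-8-2|=10 + |11--1|=12 = 33.

33


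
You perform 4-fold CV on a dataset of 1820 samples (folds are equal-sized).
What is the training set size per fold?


Each validation fold has 1820/4 = 455 samples. Training set = 1820 - 455 = 1365.

1365


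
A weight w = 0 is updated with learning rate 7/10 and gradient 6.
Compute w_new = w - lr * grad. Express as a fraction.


w_new = 0 - 7/10 * 6 = 0 - 21/5 = -21/5.

-21/5


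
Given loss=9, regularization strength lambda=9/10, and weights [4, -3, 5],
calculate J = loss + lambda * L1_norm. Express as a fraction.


L1 norm = sum(|w|) = 12. J = 9 + 9/10 * 12 = 99/5.

99/5


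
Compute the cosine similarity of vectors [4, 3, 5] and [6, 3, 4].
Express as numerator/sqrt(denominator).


dot = 53. |a|^2 = 50, |b|^2 = 61. cos = 53/sqrt(3050).

53/sqrt(3050)
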